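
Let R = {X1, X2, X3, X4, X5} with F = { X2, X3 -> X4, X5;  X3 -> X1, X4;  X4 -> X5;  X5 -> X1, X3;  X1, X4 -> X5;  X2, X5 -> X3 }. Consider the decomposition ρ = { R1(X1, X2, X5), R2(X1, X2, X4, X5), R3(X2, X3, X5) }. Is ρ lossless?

Chase test. Columns are X1, X2, X3, X4, X5; row i has aⱼ where attribute j ∈ Ri, else bᵢⱼ.
Initial tableau (one row per fragment):
  row 1: a1 a2 b13 b14 a5
  row 2: a1 a2 b23 a4 a5
  row 3: b31 a2 a3 b34 a5
Rows 1 and 2 agree on X5; apply X5→X1, X3 and equate their X1, X3 entries.
Rows 1 and 3 agree on X5; apply X5→X1, X3 and equate their X1, X3 entries.
Rows 1 and 2 agree on X2, X3; apply X2, X3→X4, X5 and equate their X4, X5 entries.
Rows 1 and 3 agree on X2, X3; apply X2, X3→X4, X5 and equate their X4, X5 entries.
Row 1 is now all distinguished symbols — the join is lossless.

Yes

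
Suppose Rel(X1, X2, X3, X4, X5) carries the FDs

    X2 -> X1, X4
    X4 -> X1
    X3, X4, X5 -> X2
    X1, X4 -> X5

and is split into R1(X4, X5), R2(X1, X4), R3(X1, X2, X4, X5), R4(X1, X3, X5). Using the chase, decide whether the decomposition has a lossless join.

Chase test. Columns are X1, X2, X3, X4, X5; row i has aⱼ where attribute j ∈ Ri, else bᵢⱼ.
Initial tableau (one row per fragment):
  row 1: b11 b12 b13 a4 a5
  row 2: a1 b22 b23 a4 b25
  row 3: a1 a2 b33 a4 a5
  row 4: a1 b42 a3 b44 a5
Rows 1 and 2 agree on X4; apply X4→X1 and equate their X1 entries.
Rows 1 and 2 agree on X1, X4; apply X1, X4→X5 and equate their X5 entries.
No row becomes fully distinguished — the join is lossy.

No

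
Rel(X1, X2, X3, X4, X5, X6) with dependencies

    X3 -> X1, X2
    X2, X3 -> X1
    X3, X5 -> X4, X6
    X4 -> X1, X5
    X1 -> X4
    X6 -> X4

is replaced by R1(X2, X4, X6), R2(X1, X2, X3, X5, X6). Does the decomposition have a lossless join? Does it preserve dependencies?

Lossless test: (X2, X6)⁺ = {X1, X2, X4, X5, X6}, which contains all of one fragment — lossless.
Dependency preservation: the restricted closure of {X4} across the fragments never reaches {X1, X5}, so X4 → X1, X5 cannot be enforced without a join — not preserved.

lossless but not dependency-preserving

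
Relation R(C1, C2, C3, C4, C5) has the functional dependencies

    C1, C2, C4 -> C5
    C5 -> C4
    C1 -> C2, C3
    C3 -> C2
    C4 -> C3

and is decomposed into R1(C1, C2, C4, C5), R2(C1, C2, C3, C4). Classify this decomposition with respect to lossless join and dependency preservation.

Lossless test: (C1, C2, C4)⁺ = {C1, C2, C3, C4, C5}, which contains all of one fragment — lossless.
Dependency preservation: every FD's attributes lie within a single fragment, so each can be enforced locally — preserved.

lossless and dependency-preserving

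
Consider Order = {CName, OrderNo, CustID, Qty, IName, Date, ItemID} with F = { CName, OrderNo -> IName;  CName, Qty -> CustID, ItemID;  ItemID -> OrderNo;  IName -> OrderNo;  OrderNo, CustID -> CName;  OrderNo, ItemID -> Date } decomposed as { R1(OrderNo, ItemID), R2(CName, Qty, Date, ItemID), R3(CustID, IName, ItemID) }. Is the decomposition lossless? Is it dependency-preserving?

Lossless test (chase): Rows 1 and 2 agree on ItemID; apply ItemID→OrderNo and equate their OrderNo entries. Rows 1 and 3 agree on ItemID; apply ItemID→OrderNo and equate their OrderNo entries. Rows 1 and 2 agree on OrderNo, ItemID; apply OrderNo, ItemID→Date and equate their Date entries. Rows 1 and 3 agree on OrderNo, ItemID; apply OrderNo, ItemID→Date and equate their Date entries. No row becomes fully distinguished — the join is lossy.
Dependency preservation: the restricted closure of {CName, OrderNo} across the fragments never reaches {IName}, so CName, OrderNo → IName cannot be enforced without a join — not preserved.

lossy and not dependency-preserving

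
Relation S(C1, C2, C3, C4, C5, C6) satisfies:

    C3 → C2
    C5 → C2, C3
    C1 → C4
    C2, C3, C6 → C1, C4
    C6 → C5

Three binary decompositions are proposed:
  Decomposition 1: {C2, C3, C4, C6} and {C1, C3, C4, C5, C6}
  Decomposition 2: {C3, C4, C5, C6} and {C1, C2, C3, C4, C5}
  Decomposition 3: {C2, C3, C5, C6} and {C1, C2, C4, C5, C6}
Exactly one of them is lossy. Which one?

Decomposition 2

Decomposition 1: common = {C3, C4, C6}, closure = {C1, C2, C3, C4, C5, C6} → lossless.
Decomposition 2: common = {C3, C4, C5}, closure = {C2, C3, C4, C5} → lossy.
Decomposition 3: common = {C2, C5, C6}, closure = {C1, C2, C3, C4, C5, C6} → lossless.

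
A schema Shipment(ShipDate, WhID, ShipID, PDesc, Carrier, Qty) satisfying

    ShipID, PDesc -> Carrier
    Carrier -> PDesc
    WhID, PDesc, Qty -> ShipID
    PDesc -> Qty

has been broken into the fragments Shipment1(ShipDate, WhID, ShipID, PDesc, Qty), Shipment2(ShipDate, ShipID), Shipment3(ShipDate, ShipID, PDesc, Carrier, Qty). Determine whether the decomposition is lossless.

Yes

Chase test. Columns are ShipDate, WhID, ShipID, PDesc, Carrier, Qty; row i has aⱼ where attribute j ∈ Shipmenti, else bᵢⱼ.
Initial tableau (one row per fragment):
  row 1: a1 a2 a3 a4 b15 a6
  row 2: a1 b22 a3 b24 b25 b26
  row 3: a1 b32 a3 a4 a5 a6
Rows 1 and 3 agree on ShipID, PDesc; apply ShipID, PDesc→Carrier and equate their Carrier entries.
Row 1 is now all distinguished symbols — the join is lossless.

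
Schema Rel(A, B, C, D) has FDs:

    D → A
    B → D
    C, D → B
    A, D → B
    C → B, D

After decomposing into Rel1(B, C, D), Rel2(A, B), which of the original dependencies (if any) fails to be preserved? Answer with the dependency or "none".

none

D → A: restricted closure across fragments reaches A.
B → D lies within Rel1.
C, D → B lies within Rel1.
A, D → B: restricted closure across fragments reaches B.
C → B, D lies within Rel1.
Every dependency is enforceable on the fragments, so the decomposition is dependency-preserving.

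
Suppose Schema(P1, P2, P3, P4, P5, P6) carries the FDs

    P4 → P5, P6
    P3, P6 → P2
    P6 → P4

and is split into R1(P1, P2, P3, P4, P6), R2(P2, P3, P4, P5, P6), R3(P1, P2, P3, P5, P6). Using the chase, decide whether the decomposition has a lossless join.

Chase test. Columns are P1, P2, P3, P4, P5, P6; row i has aⱼ where attribute j ∈ Ri, else bᵢⱼ.
Initial tableau (one row per fragment):
  row 1: a1 a2 a3 a4 b15 a6
  row 2: b21 a2 a3 a4 a5 a6
  row 3: a1 a2 a3 b34 a5 a6
Rows 1 and 2 agree on P4; apply P4→P5, P6 and equate their P5, P6 entries.
Rows 1 and 3 agree on P6; apply P6→P4 and equate their P4 entries.
Row 1 is now all distinguished symbols — the join is lossless.

Yes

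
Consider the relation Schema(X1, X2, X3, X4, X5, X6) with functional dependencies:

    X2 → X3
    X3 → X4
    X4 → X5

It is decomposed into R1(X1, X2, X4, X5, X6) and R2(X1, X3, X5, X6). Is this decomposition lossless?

Common attributes: R1 ∩ R2 = {X1, X5, X6}.
No dependency enlarges {X1, X5, X6}, so (X1, X5, X6)⁺ = {X1, X5, X6}.
The closure contains neither all of R1 = {X1, X2, X4, X5, X6} nor all of R2 = {X1, X3, X5, X6}, so the common attributes are not a superkey of either fragment. The join is lossy.

No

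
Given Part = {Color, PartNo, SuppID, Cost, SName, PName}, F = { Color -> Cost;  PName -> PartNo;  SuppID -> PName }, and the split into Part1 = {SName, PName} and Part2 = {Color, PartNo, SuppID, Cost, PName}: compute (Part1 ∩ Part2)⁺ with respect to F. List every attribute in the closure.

PartNo, PName

Part1 ∩ Part2 = {PName}.
PName → PartNo applies, adding PartNo
Closure: {PartNo, PName}.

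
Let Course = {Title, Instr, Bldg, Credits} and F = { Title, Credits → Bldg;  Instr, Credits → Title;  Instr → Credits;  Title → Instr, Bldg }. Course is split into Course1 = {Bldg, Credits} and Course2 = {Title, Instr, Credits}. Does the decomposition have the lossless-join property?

Common attributes: Course1 ∩ Course2 = {Credits}.
No dependency enlarges {Credits}, so (Credits)⁺ = {Credits}.
The closure contains neither all of Course1 = {Bldg, Credits} nor all of Course2 = {Title, Instr, Credits}, so the common attributes are not a superkey of either fragment. The join is lossy.

No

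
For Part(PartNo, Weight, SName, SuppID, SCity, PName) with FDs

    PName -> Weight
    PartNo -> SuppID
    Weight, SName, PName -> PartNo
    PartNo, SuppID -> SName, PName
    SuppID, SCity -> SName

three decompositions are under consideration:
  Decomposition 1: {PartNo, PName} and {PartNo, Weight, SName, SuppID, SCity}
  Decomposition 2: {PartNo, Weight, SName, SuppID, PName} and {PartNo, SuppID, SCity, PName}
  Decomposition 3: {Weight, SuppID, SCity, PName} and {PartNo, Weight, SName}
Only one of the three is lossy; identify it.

Decomposition 3

Decomposition 1: common = {PartNo}, closure = {PartNo, Weight, SName, SuppID, PName} → lossless.
Decomposition 2: common = {PartNo, SuppID, PName}, closure = {PartNo, Weight, SName, SuppID, PName} → lossless.
Decomposition 3: common = {Weight}, closure = {Weight} → lossy.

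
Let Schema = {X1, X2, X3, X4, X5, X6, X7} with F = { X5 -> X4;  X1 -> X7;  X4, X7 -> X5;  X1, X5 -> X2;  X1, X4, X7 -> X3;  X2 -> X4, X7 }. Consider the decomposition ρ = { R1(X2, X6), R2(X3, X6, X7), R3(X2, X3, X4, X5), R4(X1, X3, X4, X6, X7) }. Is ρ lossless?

No

Chase test. Columns are X1, X2, X3, X4, X5, X6, X7; row i has aⱼ where attribute j ∈ Ri, else bᵢⱼ.
Initial tableau (one row per fragment):
  row 1: b11 a2 b13 b14 b15 a6 b17
  row 2: b21 b22 a3 b24 b25 a6 a7
  row 3: b31 a2 a3 a4 a5 b36 b37
  row 4: a1 b42 a3 a4 b45 a6 a7
Rows 1 and 3 agree on X2; apply X2→X4, X7 and equate their X4, X7 entries.
Rows 1 and 3 agree on X4, X7; apply X4, X7→X5 and equate their X5 entries.
No row becomes fully distinguished — the join is lossy.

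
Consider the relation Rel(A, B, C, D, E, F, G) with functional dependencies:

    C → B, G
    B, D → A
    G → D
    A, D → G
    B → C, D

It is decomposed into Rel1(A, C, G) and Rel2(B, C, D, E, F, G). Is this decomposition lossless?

Yes

Common attributes: Rel1 ∩ Rel2 = {C, G}.
Closure of {C, G}: C → B, G applies, adding B; G → D applies, adding D; B, D → A applies, adding A. So (C, G)⁺ = {A, B, C, D, G}.
This closure contains every attribute of Rel1, so Rel1 ∩ Rel2 → Rel1. The join is lossless.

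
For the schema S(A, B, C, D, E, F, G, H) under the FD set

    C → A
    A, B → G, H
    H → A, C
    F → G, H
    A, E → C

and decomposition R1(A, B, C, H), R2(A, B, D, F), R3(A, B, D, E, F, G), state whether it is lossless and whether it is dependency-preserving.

lossless but not dependency-preserving

Lossless test (chase): Rows 1 and 2 agree on A, B; apply A, B→G, H and equate their G, H entries. Rows 1 and 3 agree on A, B; apply A, B→G, H and equate their G, H entries. Rows 1 and 2 agree on H; apply H→A, C and equate their A, C entries. Rows 1 and 3 agree on H; apply H→A, C and equate their A, C entries. Row 3 is now all distinguished symbols — the join is lossless.
Dependency preservation: the restricted closure of {F} across the fragments never reaches {G, H}, so F → G, H cannot be enforced without a join — not preserved.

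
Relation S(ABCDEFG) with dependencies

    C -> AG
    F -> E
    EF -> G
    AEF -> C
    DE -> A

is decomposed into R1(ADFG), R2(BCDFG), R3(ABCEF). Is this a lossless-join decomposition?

Yes

Chase test. Columns are ABCDEFG; row i has aⱼ where attribute j ∈ Ri, else bᵢⱼ.
Initial tableau (one row per fragment):
  row 1: a1 b12 b13 a4 b15 a6 a7
  row 2: b21 a2 a3 a4 b25 a6 a7
  row 3: a1 a2 a3 b34 a5 a6 b37
Rows 2 and 3 agree on C; apply C→AG and equate their AG entries.
Rows 1 and 2 agree on F; apply F→E and equate their E entries.
Rows 1 and 3 agree on F; apply F→E and equate their E entries.
Rows 1 and 2 agree on AEF; apply AEF→C and equate their C entries.
Row 2 is now all distinguished symbols — the join is lossless.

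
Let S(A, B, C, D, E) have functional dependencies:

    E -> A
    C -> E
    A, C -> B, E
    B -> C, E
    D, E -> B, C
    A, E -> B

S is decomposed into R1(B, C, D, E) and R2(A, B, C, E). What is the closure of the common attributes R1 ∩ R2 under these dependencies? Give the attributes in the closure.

R1 ∩ R2 = {B, C, E}.
E → A applies, adding A
Closure: {A, B, C, E}.

A, B, C, E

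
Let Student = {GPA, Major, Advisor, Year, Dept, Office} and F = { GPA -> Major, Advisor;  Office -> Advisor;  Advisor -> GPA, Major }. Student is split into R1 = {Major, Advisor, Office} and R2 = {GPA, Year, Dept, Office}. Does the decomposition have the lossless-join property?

Common attributes: R1 ∩ R2 = {Office}.
Closure of {Office}: Office → Advisor applies, adding Advisor; Advisor → GPA, Major applies, adding GPA, Major. So (Office)⁺ = {GPA, Major, Advisor, Office}.
This closure contains every attribute of R1, so R1 ∩ R2 → R1. The join is lossless.

Yes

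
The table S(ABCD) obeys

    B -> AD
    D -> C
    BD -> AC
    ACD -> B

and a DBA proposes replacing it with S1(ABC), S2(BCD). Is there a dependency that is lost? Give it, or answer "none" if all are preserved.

Check ACD → B: no single fragment contains all of {ABCD}, and the restricted closure of {ACD} across the fragments never reaches {B}.
B → AD is preserved.
D → C is preserved.
BD → AC is preserved.

ACD -> B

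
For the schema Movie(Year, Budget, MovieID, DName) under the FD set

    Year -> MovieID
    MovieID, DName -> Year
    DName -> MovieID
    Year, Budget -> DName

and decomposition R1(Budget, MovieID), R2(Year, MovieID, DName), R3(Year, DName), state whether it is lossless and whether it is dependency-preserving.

lossy and not dependency-preserving

Lossless test (chase): Rows 2 and 3 agree on Year; apply Year→MovieID and equate their MovieID entries. No row becomes fully distinguished — the join is lossy.
Dependency preservation: the restricted closure of {Year, Budget} across the fragments never reaches {DName}, so Year, Budget → DName cannot be enforced without a join — not preserved.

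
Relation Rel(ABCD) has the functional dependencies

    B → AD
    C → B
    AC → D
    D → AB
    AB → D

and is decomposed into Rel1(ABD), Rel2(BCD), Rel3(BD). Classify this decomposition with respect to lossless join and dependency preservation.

Lossless test (chase): Rows 1 and 2 agree on B; apply B→AD and equate their AD entries. Rows 1 and 3 agree on B; apply B→AD and equate their AD entries. Row 2 is now all distinguished symbols — the join is lossless.
Dependency preservation: AC → D is not contained in any single fragment, but the restricted closure of its left-hand side across the fragments still reaches the right-hand side; the remaining FDs each lie inside some fragment. All dependencies are preserved.

lossless and dependency-preserving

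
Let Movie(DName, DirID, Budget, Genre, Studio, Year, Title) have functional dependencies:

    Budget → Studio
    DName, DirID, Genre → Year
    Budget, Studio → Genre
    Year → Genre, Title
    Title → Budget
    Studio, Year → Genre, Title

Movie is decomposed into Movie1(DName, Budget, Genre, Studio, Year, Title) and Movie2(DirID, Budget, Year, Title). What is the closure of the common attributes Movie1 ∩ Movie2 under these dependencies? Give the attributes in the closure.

Movie1 ∩ Movie2 = {Budget, Year, Title}.
Budget → Studio applies, adding Studio
Budget, Studio → Genre applies, adding Genre
Closure: {Budget, Genre, Studio, Year, Title}.

Budget, Genre, Studio, Year, Title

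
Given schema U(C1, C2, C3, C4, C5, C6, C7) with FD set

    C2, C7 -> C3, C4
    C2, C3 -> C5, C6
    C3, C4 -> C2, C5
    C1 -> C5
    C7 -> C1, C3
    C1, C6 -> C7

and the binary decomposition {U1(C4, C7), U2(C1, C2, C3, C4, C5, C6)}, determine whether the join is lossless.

Common attributes: U1 ∩ U2 = {C4}.
No dependency enlarges {C4}, so (C4)⁺ = {C4}.
The closure contains neither all of U1 = {C4, C7} nor all of U2 = {C1, C2, C3, C4, C5, C6}, so the common attributes are not a superkey of either fragment. The join is lossy.

No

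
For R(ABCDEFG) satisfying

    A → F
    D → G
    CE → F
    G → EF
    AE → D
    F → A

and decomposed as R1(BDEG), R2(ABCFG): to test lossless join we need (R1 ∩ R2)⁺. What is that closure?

R1 ∩ R2 = {BG}.
G → EF applies, adding EF
F → A applies, adding A
AE → D applies, adding D
Closure: {ABDEFG}.

ABDEFG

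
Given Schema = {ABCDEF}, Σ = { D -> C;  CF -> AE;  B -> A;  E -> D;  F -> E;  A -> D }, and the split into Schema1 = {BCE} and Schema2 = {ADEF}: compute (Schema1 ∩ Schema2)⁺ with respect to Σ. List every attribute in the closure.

Schema1 ∩ Schema2 = {E}.
E → D applies, adding D
D → C applies, adding C
Closure: {CDE}.

CDE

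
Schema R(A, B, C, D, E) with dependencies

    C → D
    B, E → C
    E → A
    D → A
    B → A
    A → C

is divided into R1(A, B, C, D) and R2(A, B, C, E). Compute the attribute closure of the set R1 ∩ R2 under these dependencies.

A, B, C, D

R1 ∩ R2 = {A, B, C}.
C → D applies, adding D
Closure: {A, B, C, D}.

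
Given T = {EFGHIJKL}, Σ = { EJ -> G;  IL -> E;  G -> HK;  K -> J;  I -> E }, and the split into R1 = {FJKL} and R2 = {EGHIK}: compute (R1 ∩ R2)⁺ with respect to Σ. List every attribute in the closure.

JK

R1 ∩ R2 = {K}.
K → J applies, adding J
Closure: {JK}.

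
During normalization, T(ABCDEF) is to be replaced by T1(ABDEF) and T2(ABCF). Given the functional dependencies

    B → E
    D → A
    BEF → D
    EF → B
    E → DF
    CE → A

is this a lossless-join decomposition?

Yes

Common attributes: T1 ∩ T2 = {ABF}.
Closure of {ABF}: B → E applies, adding E; BEF → D applies, adding D. So (ABF)⁺ = {ABDEF}.
This closure contains every attribute of T1, so T1 ∩ T2 → T1. The join is lossless.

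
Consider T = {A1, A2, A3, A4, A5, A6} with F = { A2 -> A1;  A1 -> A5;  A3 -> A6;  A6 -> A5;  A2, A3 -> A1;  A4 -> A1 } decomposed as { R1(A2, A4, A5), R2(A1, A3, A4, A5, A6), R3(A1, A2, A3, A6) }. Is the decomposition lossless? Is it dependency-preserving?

Lossless test (chase): Rows 1 and 3 agree on A2; apply A2→A1 and equate their A1 entries. Rows 1 and 3 agree on A1; apply A1→A5 and equate their A5 entries. No row becomes fully distinguished — the join is lossy.
Dependency preservation: every FD's attributes lie within a single fragment, so each can be enforced locally — preserved.

lossy but dependency-preserving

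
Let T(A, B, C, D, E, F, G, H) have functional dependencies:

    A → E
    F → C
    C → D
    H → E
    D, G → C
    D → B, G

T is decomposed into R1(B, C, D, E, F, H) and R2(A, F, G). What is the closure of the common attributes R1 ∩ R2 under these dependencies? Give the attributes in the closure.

B, C, D, F, G

R1 ∩ R2 = {F}.
F → C applies, adding C
C → D applies, adding D
D → B, G applies, adding B, G
Closure: {B, C, D, F, G}.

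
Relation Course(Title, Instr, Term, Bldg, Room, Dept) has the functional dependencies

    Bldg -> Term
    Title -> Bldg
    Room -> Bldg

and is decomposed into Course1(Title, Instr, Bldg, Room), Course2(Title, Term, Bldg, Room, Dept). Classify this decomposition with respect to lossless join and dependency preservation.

lossy but dependency-preserving

Lossless test: (Title, Bldg, Room)⁺ = {Title, Term, Bldg, Room}, which is a superkey of neither fragment — lossy.
Dependency preservation: every FD's attributes lie within a single fragment, so each can be enforced locally — preserved.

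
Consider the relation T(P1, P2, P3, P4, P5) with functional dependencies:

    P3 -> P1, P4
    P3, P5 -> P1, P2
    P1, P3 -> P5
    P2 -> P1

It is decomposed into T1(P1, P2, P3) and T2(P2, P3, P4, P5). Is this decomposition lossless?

Common attributes: T1 ∩ T2 = {P2, P3}.
Closure of {P2, P3}: P3 → P1, P4 applies, adding P1, P4; P1, P3 → P5 applies, adding P5. So (P2, P3)⁺ = {P1, P2, P3, P4, P5}.
This closure contains every attribute of T1, so T1 ∩ T2 → T1. The join is lossless.

Yes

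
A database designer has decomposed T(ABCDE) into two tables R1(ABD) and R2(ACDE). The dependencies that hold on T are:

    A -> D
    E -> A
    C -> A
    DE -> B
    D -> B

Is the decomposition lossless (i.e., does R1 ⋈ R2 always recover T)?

Yes

Common attributes: R1 ∩ R2 = {AD}.
Closure of {AD}: D → B applies, adding B. So (AD)⁺ = {ABD}.
This closure contains every attribute of R1, so R1 ∩ R2 → R1. The join is lossless.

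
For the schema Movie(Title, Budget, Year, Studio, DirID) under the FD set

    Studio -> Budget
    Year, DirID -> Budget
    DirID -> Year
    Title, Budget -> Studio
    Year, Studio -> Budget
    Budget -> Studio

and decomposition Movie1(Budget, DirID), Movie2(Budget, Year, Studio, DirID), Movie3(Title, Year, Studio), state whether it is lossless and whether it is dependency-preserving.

Lossless test (chase): Rows 2 and 3 agree on Studio; apply Studio→Budget and equate their Budget entries. Rows 1 and 2 agree on DirID; apply DirID→Year and equate their Year entries. Rows 1 and 2 agree on Budget; apply Budget→Studio and equate their Studio entries. No row becomes fully distinguished — the join is lossy.
Dependency preservation: Title, Budget → Studio is not contained in any single fragment, but the restricted closure of its left-hand side across the fragments still reaches the right-hand side; the remaining FDs each lie inside some fragment. All dependencies are preserved.

lossy but dependency-preserving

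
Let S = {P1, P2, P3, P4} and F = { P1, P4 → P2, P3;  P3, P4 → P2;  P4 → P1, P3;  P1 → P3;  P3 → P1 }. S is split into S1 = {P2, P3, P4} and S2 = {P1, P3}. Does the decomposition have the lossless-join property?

Yes

Common attributes: S1 ∩ S2 = {P3}.
Closure of {P3}: P3 → P1 applies, adding P1. So (P3)⁺ = {P1, P3}.
This closure contains every attribute of S2, so S1 ∩ S2 → S2. The join is lossless.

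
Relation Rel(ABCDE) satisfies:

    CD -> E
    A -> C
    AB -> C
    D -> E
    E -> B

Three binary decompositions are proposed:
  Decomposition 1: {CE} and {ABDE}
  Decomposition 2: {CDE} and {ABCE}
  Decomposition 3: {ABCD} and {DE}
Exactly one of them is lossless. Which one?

Decomposition 3

Decomposition 1: common = {E}, closure = {BE} → lossy.
Decomposition 2: common = {CE}, closure = {BCE} → lossy.
Decomposition 3: common = {D}, closure = {BDE} → lossless.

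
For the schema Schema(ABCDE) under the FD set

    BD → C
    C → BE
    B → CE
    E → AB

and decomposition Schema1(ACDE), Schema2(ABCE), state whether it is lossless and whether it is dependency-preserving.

Lossless test: (ACE)⁺ = {ABCE}, which contains all of one fragment — lossless.
Dependency preservation: BD → C is not contained in any single fragment, but the restricted closure of its left-hand side across the fragments still reaches the right-hand side; the remaining FDs each lie inside some fragment. All dependencies are preserved.

lossless and dependency-preserving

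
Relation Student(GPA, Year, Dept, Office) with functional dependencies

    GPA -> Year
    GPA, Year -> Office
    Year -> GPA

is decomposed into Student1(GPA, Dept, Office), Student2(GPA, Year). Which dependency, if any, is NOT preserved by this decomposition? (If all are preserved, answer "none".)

GPA → Year lies within Student2.
GPA, Year → Office: restricted closure across fragments reaches Office.
Year → GPA lies within Student2.
Every dependency is enforceable on the fragments, so the decomposition is dependency-preserving.

none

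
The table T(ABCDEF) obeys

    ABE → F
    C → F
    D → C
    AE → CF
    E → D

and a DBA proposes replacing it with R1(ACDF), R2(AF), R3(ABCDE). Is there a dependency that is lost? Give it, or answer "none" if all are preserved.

ABE → F: restricted closure across fragments reaches F.
C → F lies within R1.
D → C lies within R1.
AE → CF: restricted closure across fragments reaches CF.
E → D lies within R3.
Every dependency is enforceable on the fragments, so the decomposition is dependency-preserving.

none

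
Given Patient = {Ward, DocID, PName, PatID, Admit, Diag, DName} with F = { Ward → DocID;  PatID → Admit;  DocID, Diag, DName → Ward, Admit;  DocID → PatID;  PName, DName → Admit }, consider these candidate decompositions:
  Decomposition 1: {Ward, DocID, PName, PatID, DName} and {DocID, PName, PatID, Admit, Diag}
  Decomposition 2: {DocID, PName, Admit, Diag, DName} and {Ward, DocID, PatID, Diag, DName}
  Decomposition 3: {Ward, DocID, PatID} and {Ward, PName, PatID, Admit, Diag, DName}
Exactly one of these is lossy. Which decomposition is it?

Decomposition 1

Decomposition 1: common = {DocID, PName, PatID}, closure = {DocID, PName, PatID, Admit} → lossy.
Decomposition 2: common = {DocID, Diag, DName}, closure = {Ward, DocID, PatID, Admit, Diag, DName} → lossless.
Decomposition 3: common = {Ward, PatID}, closure = {Ward, DocID, PatID, Admit} → lossless.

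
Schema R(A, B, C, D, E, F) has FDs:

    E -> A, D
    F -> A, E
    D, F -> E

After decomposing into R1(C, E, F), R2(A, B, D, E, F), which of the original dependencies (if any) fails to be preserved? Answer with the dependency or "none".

E → A, D lies within R2.
F → A, E lies within R2.
D, F → E lies within R2.
Every dependency is enforceable on the fragments, so the decomposition is dependency-preserving.

none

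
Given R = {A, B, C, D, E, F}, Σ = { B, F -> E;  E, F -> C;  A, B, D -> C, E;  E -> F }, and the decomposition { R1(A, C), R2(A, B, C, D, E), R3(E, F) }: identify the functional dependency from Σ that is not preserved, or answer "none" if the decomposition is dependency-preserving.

B, F -> E

Check B, F → E: no single fragment contains all of {B, E, F}, and the restricted closure of {B, F} across the fragments never reaches {E}.
E, F → C is preserved.
A, B, D → C, E is preserved.
E → F is preserved.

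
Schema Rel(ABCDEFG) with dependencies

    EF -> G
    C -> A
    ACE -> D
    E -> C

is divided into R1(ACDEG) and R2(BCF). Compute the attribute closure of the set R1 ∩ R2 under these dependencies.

AC

R1 ∩ R2 = {C}.
C → A applies, adding A
Closure: {AC}.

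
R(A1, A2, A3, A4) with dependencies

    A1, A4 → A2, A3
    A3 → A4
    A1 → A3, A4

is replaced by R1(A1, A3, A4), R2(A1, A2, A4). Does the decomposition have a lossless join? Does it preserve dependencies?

lossless and dependency-preserving

Lossless test: (A1, A4)⁺ = {A1, A2, A3, A4}, which contains all of one fragment — lossless.
Dependency preservation: A1, A4 → A2, A3 is not contained in any single fragment, but the restricted closure of its left-hand side across the fragments still reaches the right-hand side; the remaining FDs each lie inside some fragment. All dependencies are preserved.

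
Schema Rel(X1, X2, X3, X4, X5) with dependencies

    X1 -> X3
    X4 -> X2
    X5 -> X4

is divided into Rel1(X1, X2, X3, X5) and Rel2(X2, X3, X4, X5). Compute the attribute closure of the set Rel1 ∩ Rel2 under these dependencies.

Rel1 ∩ Rel2 = {X2, X3, X5}.
X5 → X4 applies, adding X4
Closure: {X2, X3, X4, X5}.

X2, X3, X4, X5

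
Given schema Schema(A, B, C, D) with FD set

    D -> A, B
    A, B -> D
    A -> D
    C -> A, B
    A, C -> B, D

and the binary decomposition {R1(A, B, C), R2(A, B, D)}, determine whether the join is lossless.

Yes

Common attributes: R1 ∩ R2 = {A, B}.
Closure of {A, B}: A, B → D applies, adding D. So (A, B)⁺ = {A, B, D}.
This closure contains every attribute of R2, so R1 ∩ R2 → R2. The join is lossless.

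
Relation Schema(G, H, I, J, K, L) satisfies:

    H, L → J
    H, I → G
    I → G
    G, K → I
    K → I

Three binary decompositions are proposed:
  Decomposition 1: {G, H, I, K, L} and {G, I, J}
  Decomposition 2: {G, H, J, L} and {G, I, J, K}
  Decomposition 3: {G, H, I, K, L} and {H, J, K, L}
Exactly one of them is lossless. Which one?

Decomposition 3

Decomposition 1: common = {G, I}, closure = {G, I} → lossy.
Decomposition 2: common = {G, J}, closure = {G, J} → lossy.
Decomposition 3: common = {H, K, L}, closure = {G, H, I, J, K, L} → lossless.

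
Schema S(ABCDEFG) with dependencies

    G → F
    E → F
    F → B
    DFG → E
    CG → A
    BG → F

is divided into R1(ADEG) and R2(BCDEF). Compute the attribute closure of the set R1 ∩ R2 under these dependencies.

BDEF

R1 ∩ R2 = {DE}.
E → F applies, adding F
F → B applies, adding B
Closure: {BDEF}.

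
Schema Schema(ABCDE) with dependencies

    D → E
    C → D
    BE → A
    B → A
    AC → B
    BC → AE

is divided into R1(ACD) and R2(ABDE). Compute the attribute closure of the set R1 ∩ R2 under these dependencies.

R1 ∩ R2 = {AD}.
D → E applies, adding E
Closure: {ADE}.

ADE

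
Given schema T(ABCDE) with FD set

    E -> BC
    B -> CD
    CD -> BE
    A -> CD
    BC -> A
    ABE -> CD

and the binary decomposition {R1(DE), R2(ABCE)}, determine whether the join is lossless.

Common attributes: R1 ∩ R2 = {E}.
Closure of {E}: E → BC applies, adding BC; B → CD applies, adding D; BC → A applies, adding A. So (E)⁺ = {ABCDE}.
This closure contains every attribute of R1, so R1 ∩ R2 → R1. The join is lossless.

Yes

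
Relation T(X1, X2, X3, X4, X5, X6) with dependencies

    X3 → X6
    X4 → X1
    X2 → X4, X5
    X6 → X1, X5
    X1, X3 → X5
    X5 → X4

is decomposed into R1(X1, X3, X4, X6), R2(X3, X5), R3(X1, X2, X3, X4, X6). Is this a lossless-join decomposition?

Yes

Chase test. Columns are X1, X2, X3, X4, X5, X6; row i has aⱼ where attribute j ∈ Ri, else bᵢⱼ.
Initial tableau (one row per fragment):
  row 1: a1 b12 a3 a4 b15 a6
  row 2: b21 b22 a3 b24 a5 b26
  row 3: a1 a2 a3 a4 b35 a6
Rows 1 and 2 agree on X3; apply X3→X6 and equate their X6 entries.
Rows 1 and 2 agree on X6; apply X6→X1, X5 and equate their X1, X5 entries.
Rows 1 and 3 agree on X6; apply X6→X1, X5 and equate their X1, X5 entries.
Rows 1 and 2 agree on X5; apply X5→X4 and equate their X4 entries.
Row 3 is now all distinguished symbols — the join is lossless.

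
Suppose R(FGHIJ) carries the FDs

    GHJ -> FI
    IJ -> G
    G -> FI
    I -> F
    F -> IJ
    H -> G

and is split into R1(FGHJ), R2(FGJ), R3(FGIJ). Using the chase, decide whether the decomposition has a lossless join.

Chase test. Columns are FGHIJ; row i has aⱼ where attribute j ∈ Ri, else bᵢⱼ.
Initial tableau (one row per fragment):
  row 1: a1 a2 a3 b14 a5
  row 2: a1 a2 b23 b24 a5
  row 3: a1 a2 b33 a4 a5
Rows 1 and 2 agree on G; apply G→FI and equate their FI entries.
Rows 1 and 3 agree on G; apply G→FI and equate their FI entries.
Row 1 is now all distinguished symbols — the join is lossless.

Yes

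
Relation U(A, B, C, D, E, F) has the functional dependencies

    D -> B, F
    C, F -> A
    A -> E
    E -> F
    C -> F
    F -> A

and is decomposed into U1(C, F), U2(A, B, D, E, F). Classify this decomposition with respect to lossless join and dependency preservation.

Lossless test: (F)⁺ = {A, E, F}, which is a superkey of neither fragment — lossy.
Dependency preservation: C, F → A is not contained in any single fragment, but the restricted closure of its left-hand side across the fragments still reaches the right-hand side; the remaining FDs each lie inside some fragment. All dependencies are preserved.

lossy but dependency-preserving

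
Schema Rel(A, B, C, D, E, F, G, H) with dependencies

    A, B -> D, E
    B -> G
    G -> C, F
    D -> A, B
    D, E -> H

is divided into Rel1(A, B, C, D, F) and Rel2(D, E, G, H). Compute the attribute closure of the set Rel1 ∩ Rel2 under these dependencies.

Rel1 ∩ Rel2 = {D}.
D → A, B applies, adding A, B
A, B → D, E applies, adding E
B → G applies, adding G
G → C, F applies, adding C, F
D, E → H applies, adding H
Closure: {A, B, C, D, E, F, G, H}.

A, B, C, D, E, F, G, H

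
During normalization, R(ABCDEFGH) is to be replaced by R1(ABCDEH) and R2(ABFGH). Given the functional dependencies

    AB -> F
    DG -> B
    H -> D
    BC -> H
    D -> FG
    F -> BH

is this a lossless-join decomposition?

Common attributes: R1 ∩ R2 = {ABH}.
Closure of {ABH}: AB → F applies, adding F; H → D applies, adding D; D → FG applies, adding G. So (ABH)⁺ = {ABDFGH}.
This closure contains every attribute of R2, so R1 ∩ R2 → R2. The join is lossless.

Yes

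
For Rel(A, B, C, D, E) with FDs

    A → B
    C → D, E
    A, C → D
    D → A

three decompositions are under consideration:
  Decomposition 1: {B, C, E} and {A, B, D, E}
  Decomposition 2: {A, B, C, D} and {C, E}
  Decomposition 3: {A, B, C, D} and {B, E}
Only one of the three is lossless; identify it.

Decomposition 1: common = {B, E}, closure = {B, E} → lossy.
Decomposition 2: common = {C}, closure = {A, B, C, D, E} → lossless.
Decomposition 3: common = {B}, closure = {B} → lossy.

Decomposition 2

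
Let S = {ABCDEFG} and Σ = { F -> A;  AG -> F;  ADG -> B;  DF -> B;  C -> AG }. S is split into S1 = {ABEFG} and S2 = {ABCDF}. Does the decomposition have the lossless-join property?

No

Common attributes: S1 ∩ S2 = {ABF}.
No dependency enlarges {ABF}, so (ABF)⁺ = {ABF}.
The closure contains neither all of S1 = {ABEFG} nor all of S2 = {ABCDF}, so the common attributes are not a superkey of either fragment. The join is lossy.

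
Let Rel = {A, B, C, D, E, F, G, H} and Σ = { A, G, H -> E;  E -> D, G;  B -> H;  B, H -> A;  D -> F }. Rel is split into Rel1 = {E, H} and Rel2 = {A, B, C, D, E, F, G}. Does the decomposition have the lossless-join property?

Common attributes: Rel1 ∩ Rel2 = {E}.
Closure of {E}: E → D, G applies, adding D, G; D → F applies, adding F. So (E)⁺ = {D, E, F, G}.
The closure contains neither all of Rel1 = {E, H} nor all of Rel2 = {A, B, C, D, E, F, G}, so the common attributes are not a superkey of either fragment. The join is lossy.

No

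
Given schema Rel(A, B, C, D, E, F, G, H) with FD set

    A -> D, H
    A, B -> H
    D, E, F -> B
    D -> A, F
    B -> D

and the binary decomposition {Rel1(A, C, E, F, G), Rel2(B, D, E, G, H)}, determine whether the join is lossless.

Common attributes: Rel1 ∩ Rel2 = {E, G}.
No dependency enlarges {E, G}, so (E, G)⁺ = {E, G}.
The closure contains neither all of Rel1 = {A, C, E, F, G} nor all of Rel2 = {B, D, E, G, H}, so the common attributes are not a superkey of either fragment. The join is lossy.

No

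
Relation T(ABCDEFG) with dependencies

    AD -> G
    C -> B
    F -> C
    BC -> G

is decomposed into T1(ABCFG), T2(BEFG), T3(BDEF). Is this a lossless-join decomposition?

Chase test. Columns are ABCDEFG; row i has aⱼ where attribute j ∈ Ti, else bᵢⱼ.
Initial tableau (one row per fragment):
  row 1: a1 a2 a3 b14 b15 a6 a7
  row 2: b21 a2 b23 b24 a5 a6 a7
  row 3: b31 a2 b33 a4 a5 a6 b37
Rows 1 and 2 agree on F; apply F→C and equate their C entries.
Rows 1 and 3 agree on F; apply F→C and equate their C entries.
Rows 1 and 3 agree on BC; apply BC→G and equate their G entries.
No row becomes fully distinguished — the join is lossy.

No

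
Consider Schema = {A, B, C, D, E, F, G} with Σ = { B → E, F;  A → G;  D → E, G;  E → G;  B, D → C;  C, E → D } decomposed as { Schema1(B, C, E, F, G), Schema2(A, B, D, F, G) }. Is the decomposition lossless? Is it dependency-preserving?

lossy and not dependency-preserving

Lossless test: (B, F, G)⁺ = {B, E, F, G}, which is a superkey of neither fragment — lossy.
Dependency preservation: the restricted closure of {D} across the fragments never reaches {E, G}, so D → E, G cannot be enforced without a join — not preserved.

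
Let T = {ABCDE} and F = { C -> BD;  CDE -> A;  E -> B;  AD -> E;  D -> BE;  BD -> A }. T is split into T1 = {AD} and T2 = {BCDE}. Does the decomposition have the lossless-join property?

Yes

Common attributes: T1 ∩ T2 = {D}.
Closure of {D}: D → BE applies, adding BE; BD → A applies, adding A. So (D)⁺ = {ABDE}.
This closure contains every attribute of T1, so T1 ∩ T2 → T1. The join is lossless.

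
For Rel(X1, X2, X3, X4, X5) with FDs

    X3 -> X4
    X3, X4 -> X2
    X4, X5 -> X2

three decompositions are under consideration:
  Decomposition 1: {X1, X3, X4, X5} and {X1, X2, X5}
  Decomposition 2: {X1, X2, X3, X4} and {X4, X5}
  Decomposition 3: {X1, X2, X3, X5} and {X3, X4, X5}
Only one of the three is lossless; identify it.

Decomposition 1: common = {X1, X5}, closure = {X1, X5} → lossy.
Decomposition 2: common = {X4}, closure = {X4} → lossy.
Decomposition 3: common = {X3, X5}, closure = {X2, X3, X4, X5} → lossless.

Decomposition 3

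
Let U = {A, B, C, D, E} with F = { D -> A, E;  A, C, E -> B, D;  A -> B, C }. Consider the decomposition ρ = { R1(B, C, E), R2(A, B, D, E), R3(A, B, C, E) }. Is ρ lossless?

Yes

Chase test. Columns are A, B, C, D, E; row i has aⱼ where attribute j ∈ Ri, else bᵢⱼ.
Initial tableau (one row per fragment):
  row 1: b11 a2 a3 b14 a5
  row 2: a1 a2 b23 a4 a5
  row 3: a1 a2 a3 b34 a5
Rows 2 and 3 agree on A; apply A→B, C and equate their B, C entries.
Rows 2 and 3 agree on A, C, E; apply A, C, E→B, D and equate their B, D entries.
Row 2 is now all distinguished symbols — the join is lossless.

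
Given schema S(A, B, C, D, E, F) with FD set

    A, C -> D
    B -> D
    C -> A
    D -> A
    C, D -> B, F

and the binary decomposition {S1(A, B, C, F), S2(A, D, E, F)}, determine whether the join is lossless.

No

Common attributes: S1 ∩ S2 = {A, F}.
No dependency enlarges {A, F}, so (A, F)⁺ = {A, F}.
The closure contains neither all of S1 = {A, B, C, F} nor all of S2 = {A, D, E, F}, so the common attributes are not a superkey of either fragment. The join is lossy.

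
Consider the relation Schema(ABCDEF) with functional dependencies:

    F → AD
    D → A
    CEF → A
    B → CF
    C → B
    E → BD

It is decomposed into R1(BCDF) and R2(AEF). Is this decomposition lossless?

Common attributes: R1 ∩ R2 = {F}.
Closure of {F}: F → AD applies, adding AD. So (F)⁺ = {ADF}.
The closure contains neither all of R1 = {BCDF} nor all of R2 = {AEF}, so the common attributes are not a superkey of either fragment. The join is lossy.

No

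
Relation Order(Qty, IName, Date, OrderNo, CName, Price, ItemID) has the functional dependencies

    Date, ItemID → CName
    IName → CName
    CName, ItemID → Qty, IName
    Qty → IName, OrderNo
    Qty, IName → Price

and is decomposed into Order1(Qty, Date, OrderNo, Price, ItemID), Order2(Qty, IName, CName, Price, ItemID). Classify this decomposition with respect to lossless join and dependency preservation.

Lossless test: (Qty, Price, ItemID)⁺ = {Qty, IName, OrderNo, CName, Price, ItemID}, which contains all of one fragment — lossless.
Dependency preservation: Date, ItemID → CName; Qty → IName, OrderNo are not contained in any single fragment, but the restricted closure of each left-hand side across the fragments still reaches the right-hand side; the remaining FDs each lie inside some fragment. All dependencies are preserved.

lossless and dependency-preserving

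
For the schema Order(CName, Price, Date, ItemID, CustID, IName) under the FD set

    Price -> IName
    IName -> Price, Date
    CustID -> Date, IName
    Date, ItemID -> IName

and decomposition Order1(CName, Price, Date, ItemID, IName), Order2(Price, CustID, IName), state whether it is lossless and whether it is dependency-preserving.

Lossless test: (Price, IName)⁺ = {Price, Date, IName}, which is a superkey of neither fragment — lossy.
Dependency preservation: CustID → Date, IName is not contained in any single fragment, but the restricted closure of its left-hand side across the fragments still reaches the right-hand side; the remaining FDs each lie inside some fragment. All dependencies are preserved.

lossy but dependency-preserving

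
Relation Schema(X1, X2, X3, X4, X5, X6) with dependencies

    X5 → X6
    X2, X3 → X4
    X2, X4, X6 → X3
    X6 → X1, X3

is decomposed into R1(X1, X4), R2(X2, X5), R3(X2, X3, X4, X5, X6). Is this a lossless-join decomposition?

Chase test. Columns are X1, X2, X3, X4, X5, X6; row i has aⱼ where attribute j ∈ Ri, else bᵢⱼ.
Initial tableau (one row per fragment):
  row 1: a1 b12 b13 a4 b15 b16
  row 2: b21 a2 b23 b24 a5 b26
  row 3: b31 a2 a3 a4 a5 a6
Rows 2 and 3 agree on X5; apply X5→X6 and equate their X6 entries.
Rows 2 and 3 agree on X6; apply X6→X1, X3 and equate their X1, X3 entries.
Rows 2 and 3 agree on X2, X3; apply X2, X3→X4 and equate their X4 entries.
No row becomes fully distinguished — the join is lossy.

No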